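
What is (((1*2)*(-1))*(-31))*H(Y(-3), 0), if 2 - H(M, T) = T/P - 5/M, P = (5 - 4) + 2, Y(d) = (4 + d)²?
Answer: 434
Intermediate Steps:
P = 3 (P = 1 + 2 = 3)
H(M, T) = 2 + 5/M - T/3 (H(M, T) = 2 - (T/3 - 5/M) = 2 - (-5/M + T/3) = 2 + (5/M - T/3) = 2 + 5/M - T/3)
(((1*2)*(-1))*(-31))*H(Y(-3), 0) = (((1*2)*(-1))*(-31))*(2 + 5/((4 - 3)²) - ⅓*0) = ((2*(-1))*(-31))*(2 + 5/(1²) + 0) = (-2*(-31))*(2 + 5/1 + 0) = 62*(2 + 5*1 + 0) = 62*(2 + 5 + 0) = 62*7 = 434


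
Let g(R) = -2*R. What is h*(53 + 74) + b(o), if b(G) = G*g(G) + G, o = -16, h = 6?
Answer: 234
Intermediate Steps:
b(G) = G - 2*G**2 (b(G) = G*(-2*G) + G = -2*G**2 + G = G - 2*G**2)
h*(53 + 74) + b(o) = 6*(53 + 74) - 16*(1 - 2*(-16)) = 6*127 - 16*(1 + 32) = 762 - 16*33 = 762 - 528 = 234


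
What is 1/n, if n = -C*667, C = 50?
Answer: -1/33350 ≈ -2.9985e-5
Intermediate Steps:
n = -33350 (n = -1*50*667 = -50*667 = -33350)
1/n = 1/(-33350) = -1/33350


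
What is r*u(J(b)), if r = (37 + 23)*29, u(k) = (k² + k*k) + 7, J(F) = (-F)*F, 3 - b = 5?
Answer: 67860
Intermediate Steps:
b = -2 (b = 3 - 1*5 = 3 - 5 = -2)
J(F) = -F²
u(k) = 7 + 2*k² (u(k) = (k² + k²) + 7 = 2*k² + 7 = 7 + 2*k²)
r = 1740 (r = 60*29 = 1740)
r*u(J(b)) = 1740*(7 + 2*(-1*(-2)²)²) = 1740*(7 + 2*(-1*4)²) = 1740*(7 + 2*(-4)²) = 1740*(7 + 2*16) = 1740*(7 + 32) = 1740*39 = 67860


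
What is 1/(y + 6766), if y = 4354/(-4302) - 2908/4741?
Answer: 10197891/68982354241 ≈ 0.00014783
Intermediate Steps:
y = -16576265/10197891 (y = 4354*(-1/4302) - 2908*1/4741 = -2177/2151 - 2908/4741 = -16576265/10197891 ≈ -1.6255)
1/(y + 6766) = 1/(-16576265/10197891 + 6766) = 1/(68982354241/10197891) = 10197891/68982354241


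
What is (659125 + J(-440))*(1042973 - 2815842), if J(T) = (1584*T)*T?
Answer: -544840804705225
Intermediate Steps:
J(T) = 1584*T²
(659125 + J(-440))*(1042973 - 2815842) = (659125 + 1584*(-440)²)*(1042973 - 2815842) = (659125 + 1584*193600)*(-1772869) = (659125 + 306662400)*(-1772869) = 307321525*(-1772869) = -544840804705225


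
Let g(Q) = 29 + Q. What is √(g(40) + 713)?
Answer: √782 ≈ 27.964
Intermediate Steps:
√(g(40) + 713) = √((29 + 40) + 713) = √(69 + 713) = √782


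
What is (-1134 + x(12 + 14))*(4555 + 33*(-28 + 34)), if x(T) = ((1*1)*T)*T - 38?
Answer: -2357488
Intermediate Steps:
x(T) = -38 + T**2 (x(T) = (1*T)*T - 38 = T*T - 38 = T**2 - 38 = -38 + T**2)
(-1134 + x(12 + 14))*(4555 + 33*(-28 + 34)) = (-1134 + (-38 + (12 + 14)**2))*(4555 + 33*(-28 + 34)) = (-1134 + (-38 + 26**2))*(4555 + 33*6) = (-1134 + (-38 + 676))*(4555 + 198) = (-1134 + 638)*4753 = -496*4753 = -2357488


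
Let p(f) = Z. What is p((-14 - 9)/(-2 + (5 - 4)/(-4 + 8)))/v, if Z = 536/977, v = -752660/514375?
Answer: -13785250/36767441 ≈ -0.37493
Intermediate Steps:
v = -150532/102875 (v = -752660*1/514375 = -150532/102875 ≈ -1.4633)
Z = 536/977 (Z = 536*(1/977) = 536/977 ≈ 0.54862)
p(f) = 536/977
p((-14 - 9)/(-2 + (5 - 4)/(-4 + 8)))/v = 536/(977*(-150532/102875)) = (536/977)*(-102875/150532) = -13785250/36767441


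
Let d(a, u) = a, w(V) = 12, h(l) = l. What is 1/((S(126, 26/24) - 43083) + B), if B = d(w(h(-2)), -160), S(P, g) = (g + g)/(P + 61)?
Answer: -1122/48325649 ≈ -2.3217e-5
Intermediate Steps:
S(P, g) = 2*g/(61 + P) (S(P, g) = (2*g)/(61 + P) = 2*g/(61 + P))
B = 12
1/((S(126, 26/24) - 43083) + B) = 1/((2*(26/24)/(61 + 126) - 43083) + 12) = 1/((2*(26*(1/24))/187 - 43083) + 12) = 1/((2*(13/12)*(1/187) - 43083) + 12) = 1/((13/1122 - 43083) + 12) = 1/(-48339113/1122 + 12) = 1/(-48325649/1122) = -1122/48325649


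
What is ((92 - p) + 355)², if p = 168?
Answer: 77841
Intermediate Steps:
((92 - p) + 355)² = ((92 - 1*168) + 355)² = ((92 - 168) + 355)² = (-76 + 355)² = 279² = 77841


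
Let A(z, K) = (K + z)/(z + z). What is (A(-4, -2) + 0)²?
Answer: 9/16 ≈ 0.56250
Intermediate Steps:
A(z, K) = (K + z)/(2*z) (A(z, K) = (K + z)/((2*z)) = (K + z)*(1/(2*z)) = (K + z)/(2*z))
(A(-4, -2) + 0)² = ((½)*(-2 - 4)/(-4) + 0)² = ((½)*(-¼)*(-6) + 0)² = (¾ + 0)² = (¾)² = 9/16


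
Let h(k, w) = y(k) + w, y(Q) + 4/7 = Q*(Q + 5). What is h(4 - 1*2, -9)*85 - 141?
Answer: 1648/7 ≈ 235.43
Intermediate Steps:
y(Q) = -4/7 + Q*(5 + Q) (y(Q) = -4/7 + Q*(Q + 5) = -4/7 + Q*(5 + Q))
h(k, w) = -4/7 + w + k² + 5*k (h(k, w) = (-4/7 + k² + 5*k) + w = -4/7 + w + k² + 5*k)
h(4 - 1*2, -9)*85 - 141 = (-4/7 - 9 + (4 - 1*2)² + 5*(4 - 1*2))*85 - 141 = (-4/7 - 9 + (4 - 2)² + 5*(4 - 2))*85 - 141 = (-4/7 - 9 + 2² + 5*2)*85 - 141 = (-4/7 - 9 + 4 + 10)*85 - 141 = (31/7)*85 - 141 = 2635/7 - 141 = 1648/7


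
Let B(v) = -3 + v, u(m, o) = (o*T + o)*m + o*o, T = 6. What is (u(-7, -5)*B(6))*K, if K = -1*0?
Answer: 0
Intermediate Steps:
u(m, o) = o² + 7*m*o (u(m, o) = (o*6 + o)*m + o*o = (6*o + o)*m + o² = (7*o)*m + o² = 7*m*o + o² = o² + 7*m*o)
K = 0
(u(-7, -5)*B(6))*K = ((-5*(-5 + 7*(-7)))*(-3 + 6))*0 = (-5*(-5 - 49)*3)*0 = (-5*(-54)*3)*0 = (270*3)*0 = 810*0 = 0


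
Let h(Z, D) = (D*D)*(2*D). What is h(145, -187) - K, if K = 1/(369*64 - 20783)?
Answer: -37051124199/2833 ≈ -1.3078e+7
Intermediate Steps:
K = 1/2833 (K = 1/(23616 - 20783) = 1/2833 ≈ 0.00035298)
h(Z, D) = 2*D³ (h(Z, D) = D²*(2*D) = 2*D³)
h(145, -187) - K = 2*(-187)³ - 1*1/2833 = 2*(-6539203) - 1/2833 = -13078406 - 1/2833 = -37051124199/2833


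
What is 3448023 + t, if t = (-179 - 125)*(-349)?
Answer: 3554119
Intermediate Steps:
t = 106096 (t = -304*(-349) = 106096)
3448023 + t = 3448023 + 106096 = 3554119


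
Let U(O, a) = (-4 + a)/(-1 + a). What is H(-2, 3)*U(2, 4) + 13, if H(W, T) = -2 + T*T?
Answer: 13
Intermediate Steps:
U(O, a) = (-4 + a)/(-1 + a)
H(W, T) = -2 + T²
H(-2, 3)*U(2, 4) + 13 = (-2 + 3²)*((-4 + 4)/(-1 + 4)) + 13 = (-2 + 9)*(0/3) + 13 = 7*((⅓)*0) + 13 = 7*0 + 13 = 0 + 13 = 13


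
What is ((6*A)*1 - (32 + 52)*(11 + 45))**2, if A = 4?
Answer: 21902400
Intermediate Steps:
((6*A)*1 - (32 + 52)*(11 + 45))**2 = ((6*4)*1 - (32 + 52)*(11 + 45))**2 = (24*1 - 84*56)**2 = (24 - 1*4704)**2 = (24 - 4704)**2 = (-4680)**2 = 21902400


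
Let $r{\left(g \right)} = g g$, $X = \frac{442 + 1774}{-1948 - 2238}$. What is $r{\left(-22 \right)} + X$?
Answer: $\frac{1011904}{2093} \approx 483.47$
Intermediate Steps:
$X = - \frac{1108}{2093}$ ($X = \frac{2216}{-4186} = 2216 \left(- \frac{1}{4186}\right) = - \frac{1108}{2093} \approx -0.52938$)
$r{\left(g \right)} = g^{2}$
$r{\left(-22 \right)} + X = \left(-22\right)^{2} - \frac{1108}{2093} = 484 - \frac{1108}{2093} = \frac{1011904}{2093}$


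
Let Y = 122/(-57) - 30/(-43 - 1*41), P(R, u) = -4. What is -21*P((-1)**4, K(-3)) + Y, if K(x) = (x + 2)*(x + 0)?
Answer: 65609/798 ≈ 82.217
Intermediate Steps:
K(x) = x*(2 + x) (K(x) = (2 + x)*x = x*(2 + x))
Y = -1423/798 (Y = 122*(-1/57) - 30/(-43 - 41) = -122/57 - 30/(-84) = -122/57 - 30*(-1/84) = -122/57 + 5/14 = -1423/798 ≈ -1.7832)
-21*P((-1)**4, K(-3)) + Y = -21*(-4) - 1423/798 = 84 - 1423/798 = 65609/798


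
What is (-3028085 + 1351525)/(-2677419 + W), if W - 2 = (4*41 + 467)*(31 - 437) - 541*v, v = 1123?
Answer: 838280/1770573 ≈ 0.47345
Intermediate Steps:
W = -863727 (W = 2 + ((4*41 + 467)*(31 - 437) - 541*1123) = 2 + ((164 + 467)*(-406) - 607543) = 2 + (631*(-406) - 607543) = 2 + (-256186 - 607543) = 2 - 863729 = -863727)
(-3028085 + 1351525)/(-2677419 + W) = (-3028085 + 1351525)/(-2677419 - 863727) = -1676560/(-3541146) = -1676560*(-1/3541146) = 838280/1770573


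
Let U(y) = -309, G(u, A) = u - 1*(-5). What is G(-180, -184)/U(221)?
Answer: 175/309 ≈ 0.56634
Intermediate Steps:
G(u, A) = 5 + u (G(u, A) = u + 5 = 5 + u)
G(-180, -184)/U(221) = (5 - 180)/(-309) = -175*(-1/309) = 175/309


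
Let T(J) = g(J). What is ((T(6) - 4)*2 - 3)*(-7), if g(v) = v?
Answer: -7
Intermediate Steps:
T(J) = J
((T(6) - 4)*2 - 3)*(-7) = ((6 - 4)*2 - 3)*(-7) = (2*2 - 3)*(-7) = (4 - 3)*(-7) = 1*(-7) = -7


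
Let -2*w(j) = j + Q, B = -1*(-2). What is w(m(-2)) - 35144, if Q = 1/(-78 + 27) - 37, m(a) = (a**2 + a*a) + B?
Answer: -1791655/51 ≈ -35131.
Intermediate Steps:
B = 2
m(a) = 2 + 2*a**2 (m(a) = (a**2 + a*a) + 2 = (a**2 + a**2) + 2 = 2*a**2 + 2 = 2 + 2*a**2)
Q = -1888/51 (Q = 1/(-51) - 37 = -1/51 - 37 = -1888/51 ≈ -37.020)
w(j) = 944/51 - j/2 (w(j) = -(j - 1888/51)/2 = -(-1888/51 + j)/2 = 944/51 - j/2)
w(m(-2)) - 35144 = (944/51 - (2 + 2*(-2)**2)/2) - 35144 = (944/51 - (2 + 2*4)/2) - 35144 = (944/51 - (2 + 8)/2) - 35144 = (944/51 - 1/2*10) - 35144 = (944/51 - 5) - 35144 = 689/51 - 35144 = -1791655/51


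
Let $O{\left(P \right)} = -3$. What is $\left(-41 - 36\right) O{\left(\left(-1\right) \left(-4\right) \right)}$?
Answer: $231$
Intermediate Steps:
$\left(-41 - 36\right) O{\left(\left(-1\right) \left(-4\right) \right)} = \left(-41 - 36\right) \left(-3\right) = \left(-77\right) \left(-3\right) = 231$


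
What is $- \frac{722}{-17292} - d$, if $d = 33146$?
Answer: $- \frac{286579955}{8646} \approx -33146.0$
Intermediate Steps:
$- \frac{722}{-17292} - d = - \frac{722}{-17292} - 33146 = \left(-722\right) \left(- \frac{1}{17292}\right) - 33146 = \frac{361}{8646} - 33146 = - \frac{286579955}{8646}$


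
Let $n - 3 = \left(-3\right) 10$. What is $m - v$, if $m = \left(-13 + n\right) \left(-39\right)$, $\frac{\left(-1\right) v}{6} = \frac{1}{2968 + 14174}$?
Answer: $\frac{4456921}{2857} \approx 1560.0$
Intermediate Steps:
$n = -27$ ($n = 3 - 30 = -27$)
$v = - \frac{1}{2857}$ ($v = - \frac{6}{2968 + 14174} = - \frac{6}{17142} = \left(-6\right) \frac{1}{17142} = - \frac{1}{2857} \approx -0.00035002$)
$m = 1560$ ($m = \left(-13 - 27\right) \left(-39\right) = \left(-40\right) \left(-39\right) = 1560$)
$m - v = 1560 - - \frac{1}{2857} = 1560 + \frac{1}{2857} = \frac{4456921}{2857}$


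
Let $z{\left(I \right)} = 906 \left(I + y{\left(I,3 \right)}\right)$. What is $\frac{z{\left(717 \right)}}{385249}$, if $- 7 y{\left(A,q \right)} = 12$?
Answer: $\frac{4536342}{2696743} \approx 1.6822$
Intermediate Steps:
$y{\left(A,q \right)} = - \frac{12}{7}$ ($y{\left(A,q \right)} = \left(- \frac{1}{7}\right) 12 = - \frac{12}{7}$)
$z{\left(I \right)} = - \frac{10872}{7} + 906 I$ ($z{\left(I \right)} = 906 \left(I - \frac{12}{7}\right) = 906 \left(- \frac{12}{7} + I\right) = - \frac{10872}{7} + 906 I$)
$\frac{z{\left(717 \right)}}{385249} = \frac{- \frac{10872}{7} + 906 \cdot 717}{385249} = \left(- \frac{10872}{7} + 649602\right) \frac{1}{385249} = \frac{4536342}{7} \cdot \frac{1}{385249} = \frac{4536342}{2696743}$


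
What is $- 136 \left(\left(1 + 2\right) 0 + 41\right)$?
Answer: $-5576$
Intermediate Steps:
$- 136 \left(\left(1 + 2\right) 0 + 41\right) = - 136 \left(3 \cdot 0 + 41\right) = - 136 \left(0 + 41\right) = \left(-136\right) 41 = -5576$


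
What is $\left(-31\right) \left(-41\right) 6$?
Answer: $7626$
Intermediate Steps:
$\left(-31\right) \left(-41\right) 6 = 1271 \cdot 6 = 7626$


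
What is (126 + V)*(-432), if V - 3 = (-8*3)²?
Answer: -304560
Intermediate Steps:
V = 579 (V = 3 + (-8*3)² = 3 + (-24)² = 3 + 576 = 579)
(126 + V)*(-432) = (126 + 579)*(-432) = 705*(-432) = -304560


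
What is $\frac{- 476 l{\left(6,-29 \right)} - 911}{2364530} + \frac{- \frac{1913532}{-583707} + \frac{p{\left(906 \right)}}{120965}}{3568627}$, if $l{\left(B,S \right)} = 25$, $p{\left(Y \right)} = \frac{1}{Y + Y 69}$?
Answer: $- \frac{974702591990225234382919}{179931648863329934793413100} \approx -0.0054171$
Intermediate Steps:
$p{\left(Y \right)} = \frac{1}{70 Y}$ ($p{\left(Y \right)} = \frac{1}{Y + 69 Y} = \frac{1}{70 Y}$)
$\frac{- 476 l{\left(6,-29 \right)} - 911}{2364530} + \frac{- \frac{1913532}{-583707} + \frac{p{\left(906 \right)}}{120965}}{3568627} = \frac{\left(-476\right) 25 - 911}{2364530} + \frac{- \frac{1913532}{-583707} + \frac{\frac{1}{70} \cdot \frac{1}{906}}{120965}}{3568627} = \left(-11900 - 911\right) \frac{1}{2364530} + \left(\left(-1913532\right) \left(- \frac{1}{583707}\right) + \frac{1}{70} \cdot \frac{1}{906} \cdot \frac{1}{120965}\right) \frac{1}{3568627} = \left(-12811\right) \frac{1}{2364530} + \left(\frac{637844}{194569} + \frac{1}{63420} \cdot \frac{1}{120965}\right) \frac{1}{3568627} = - \frac{12811}{2364530} + \left(\frac{637844}{194569} + \frac{1}{7671600300}\right) \frac{1}{3568627} = - \frac{12811}{2364530} + \frac{4893284221947769}{1492655598770700} \cdot \frac{1}{3568627} = - \frac{12811}{2364530} + \frac{4893284221947769}{5326731071474286828900} = - \frac{974702591990225234382919}{179931648863329934793413100}$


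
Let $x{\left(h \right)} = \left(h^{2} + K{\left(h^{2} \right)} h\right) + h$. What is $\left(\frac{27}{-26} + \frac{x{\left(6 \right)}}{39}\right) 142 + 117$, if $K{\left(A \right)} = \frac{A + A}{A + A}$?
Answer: $\frac{1876}{13} \approx 144.31$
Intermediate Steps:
$K{\left(A \right)} = 1$ ($K{\left(A \right)} = \frac{2 A}{2 A} = 2 A \frac{1}{2 A} = 1$)
$x{\left(h \right)} = h^{2} + 2 h$ ($x{\left(h \right)} = \left(h^{2} + 1 h\right) + h = \left(h^{2} + h\right) + h = \left(h + h^{2}\right) + h = h^{2} + 2 h$)
$\left(\frac{27}{-26} + \frac{x{\left(6 \right)}}{39}\right) 142 + 117 = \left(\frac{27}{-26} + \frac{6 \left(2 + 6\right)}{39}\right) 142 + 117 = \left(27 \left(- \frac{1}{26}\right) + 6 \cdot 8 \cdot \frac{1}{39}\right) 142 + 117 = \left(- \frac{27}{26} + 48 \cdot \frac{1}{39}\right) 142 + 117 = \left(- \frac{27}{26} + \frac{16}{13}\right) 142 + 117 = \frac{5}{26} \cdot 142 + 117 = \frac{355}{13} + 117 = \frac{1876}{13}$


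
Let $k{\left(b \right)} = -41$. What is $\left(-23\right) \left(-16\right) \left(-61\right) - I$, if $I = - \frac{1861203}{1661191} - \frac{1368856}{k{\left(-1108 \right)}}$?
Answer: $- \frac{3802761996461}{68108831} \approx -55834.0$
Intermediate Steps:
$I = \frac{2273854958173}{68108831}$ ($I = - \frac{1861203}{1661191} - \frac{1368856}{-41} = \left(-1861203\right) \frac{1}{1661191} - - \frac{1368856}{41} = - \frac{1861203}{1661191} + \frac{1368856}{41} = \frac{2273854958173}{68108831} \approx 33386.0$)
$\left(-23\right) \left(-16\right) \left(-61\right) - I = \left(-23\right) \left(-16\right) \left(-61\right) - \frac{2273854958173}{68108831} = 368 \left(-61\right) - \frac{2273854958173}{68108831} = -22448 - \frac{2273854958173}{68108831} = - \frac{3802761996461}{68108831}$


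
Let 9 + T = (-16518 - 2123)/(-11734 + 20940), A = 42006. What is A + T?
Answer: 386605741/9206 ≈ 41995.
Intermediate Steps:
T = -101495/9206 (T = -9 + (-16518 - 2123)/(-11734 + 20940) = -9 - 18641/9206 = -101495/9206 ≈ -11.025)
A + T = 42006 - 101495/9206 = 386605741/9206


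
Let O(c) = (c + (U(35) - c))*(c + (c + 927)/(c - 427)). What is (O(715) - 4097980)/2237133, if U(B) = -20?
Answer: -148046185/80536788 ≈ -1.8382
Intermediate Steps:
O(c) = -20*c - 20*(927 + c)/(-427 + c) (O(c) = (c + (-20 - c))*(c + (c + 927)/(c - 427)) = -20*(c + (927 + c)/(-427 + c)) = -20*c - 20*(927 + c)/(-427 + c))
(O(715) - 4097980)/2237133 = (20*(-927 - 1*715² + 426*715)/(-427 + 715) - 4097980)/2237133 = (20*(-927 - 1*511225 + 304590)/288 - 4097980)*(1/2237133) = (20*(1/288)*(-927 - 511225 + 304590) - 4097980)*(1/2237133) = (20*(1/288)*(-207562) - 4097980)*(1/2237133) = (-518905/36 - 4097980)*(1/2237133) = -148046185/36*1/2237133 = -148046185/80536788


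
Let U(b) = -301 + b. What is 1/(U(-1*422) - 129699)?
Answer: -1/130422 ≈ -7.6674e-6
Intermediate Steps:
1/(U(-1*422) - 129699) = 1/((-301 - 1*422) - 129699) = 1/((-301 - 422) - 129699) = 1/(-723 - 129699) = 1/(-130422) = -1/130422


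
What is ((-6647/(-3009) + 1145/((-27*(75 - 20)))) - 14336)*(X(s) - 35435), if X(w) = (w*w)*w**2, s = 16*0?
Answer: 8900723820550/17523 ≈ 5.0794e+8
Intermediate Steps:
s = 0
X(w) = w**4 (X(w) = w**2*w**2 = w**4)
((-6647/(-3009) + 1145/((-27*(75 - 20)))) - 14336)*(X(s) - 35435) = ((-6647/(-3009) + 1145/((-27*(75 - 20)))) - 14336)*(0**4 - 35435) = ((-6647*(-1/3009) + 1145/((-27*55))) - 14336)*(0 - 35435) = ((391/177 + 1145/(-1485)) - 14336)*(-35435) = ((391/177 + 1145*(-1/1485)) - 14336)*(-35435) = ((391/177 - 229/297) - 14336)*(-35435) = (25198/17523 - 14336)*(-35435) = -251184530/17523*(-35435) = 8900723820550/17523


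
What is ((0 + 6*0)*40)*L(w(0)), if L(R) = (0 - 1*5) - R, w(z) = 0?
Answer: 0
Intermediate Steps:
L(R) = -5 - R (L(R) = (0 - 5) - R = -5 - R)
((0 + 6*0)*40)*L(w(0)) = ((0 + 6*0)*40)*(-5 - 1*0) = ((0 + 0)*40)*(-5 + 0) = (0*40)*(-5) = 0*(-5) = 0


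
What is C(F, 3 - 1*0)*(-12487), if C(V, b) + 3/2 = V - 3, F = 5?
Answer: -12487/2 ≈ -6243.5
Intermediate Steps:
C(V, b) = -9/2 + V (C(V, b) = -3/2 + (V - 3) = -3/2 + (-3 + V) = -9/2 + V)
C(F, 3 - 1*0)*(-12487) = (-9/2 + 5)*(-12487) = (1/2)*(-12487) = -12487/2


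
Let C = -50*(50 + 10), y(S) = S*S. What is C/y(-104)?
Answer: -375/1352 ≈ -0.27737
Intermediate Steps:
y(S) = S**2
C = -3000 (C = -50*60 = -3000)
C/y(-104) = -3000/((-104)**2) = -3000/10816 = -3000*1/10816 = -375/1352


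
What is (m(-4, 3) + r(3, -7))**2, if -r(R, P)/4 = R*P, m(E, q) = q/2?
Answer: 29241/4 ≈ 7310.3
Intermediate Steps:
m(E, q) = q/2 (m(E, q) = q*(1/2) = q/2)
r(R, P) = -4*P*R (r(R, P) = -4*R*P = -4*P*R)
(m(-4, 3) + r(3, -7))**2 = ((1/2)*3 - 4*(-7)*3)**2 = (3/2 + 84)**2 = (171/2)**2 = 29241/4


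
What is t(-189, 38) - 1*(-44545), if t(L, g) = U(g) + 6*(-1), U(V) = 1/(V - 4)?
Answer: 1514327/34 ≈ 44539.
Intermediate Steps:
U(V) = 1/(-4 + V)
t(L, g) = -6 + 1/(-4 + g) (t(L, g) = 1/(-4 + g) + 6*(-1) = 1/(-4 + g) - 6 = -6 + 1/(-4 + g))
t(-189, 38) - 1*(-44545) = (25 - 6*38)/(-4 + 38) - 1*(-44545) = (25 - 228)/34 + 44545 = (1/34)*(-203) + 44545 = -203/34 + 44545 = 1514327/34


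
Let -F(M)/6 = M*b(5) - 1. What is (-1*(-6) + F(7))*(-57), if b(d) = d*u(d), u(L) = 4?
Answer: 47196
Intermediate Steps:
b(d) = 4*d (b(d) = d*4 = 4*d)
F(M) = 6 - 120*M (F(M) = -6*(M*(4*5) - 1) = -6*(M*20 - 1) = -6*(20*M - 1) = -6*(-1 + 20*M) = 6 - 120*M)
(-1*(-6) + F(7))*(-57) = (-1*(-6) + (6 - 120*7))*(-57) = (6 + (6 - 840))*(-57) = (6 - 834)*(-57) = -828*(-57) = 47196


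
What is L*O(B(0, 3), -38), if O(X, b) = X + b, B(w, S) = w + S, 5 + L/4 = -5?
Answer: 1400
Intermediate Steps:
L = -40 (L = -20 + 4*(-5) = -20 - 20 = -40)
B(w, S) = S + w
L*O(B(0, 3), -38) = -40*((3 + 0) - 38) = -40*(3 - 38) = -40*(-35) = 1400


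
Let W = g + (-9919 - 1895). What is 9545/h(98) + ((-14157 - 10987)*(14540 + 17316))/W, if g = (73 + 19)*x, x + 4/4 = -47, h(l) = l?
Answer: 39325833611/795270 ≈ 49450.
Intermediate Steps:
x = -48 (x = -1 - 47 = -48)
g = -4416 (g = (73 + 19)*(-48) = 92*(-48) = -4416)
W = -16230 (W = -4416 + (-9919 - 1895) = -4416 - 11814 = -16230)
9545/h(98) + ((-14157 - 10987)*(14540 + 17316))/W = 9545/98 + ((-14157 - 10987)*(14540 + 17316))/(-16230) = 9545*(1/98) - 25144*31856*(-1/16230) = 9545/98 - 800987264*(-1/16230) = 9545/98 + 400493632/8115 = 39325833611/795270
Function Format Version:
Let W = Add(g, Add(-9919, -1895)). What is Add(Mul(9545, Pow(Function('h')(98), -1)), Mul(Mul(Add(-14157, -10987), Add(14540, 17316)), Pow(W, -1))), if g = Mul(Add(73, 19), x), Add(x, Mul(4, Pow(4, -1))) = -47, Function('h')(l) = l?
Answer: Rational(39325833611, 795270) ≈ 49450.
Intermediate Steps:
x = -48 (x = Add(-1, -47) = -48)
g = -4416 (g = Mul(Add(73, 19), -48) = Mul(92, -48) = -4416)
W = -16230 (W = Add(-4416, Add(-9919, -1895)) = Add(-4416, -11814) = -16230)
Add(Mul(9545, Pow(Function('h')(98), -1)), Mul(Mul(Add(-14157, -10987), Add(14540, 17316)), Pow(W, -1))) = Add(Mul(9545, Pow(98, -1)), Mul(Mul(Add(-14157, -10987), Add(14540, 17316)), Pow(-16230, -1))) = Add(Mul(9545, Rational(1, 98)), Mul(Mul(-25144, 31856), Rational(-1, 16230))) = Add(Rational(9545, 98), Mul(-800987264, Rational(-1, 16230))) = Add(Rational(9545, 98), Rational(400493632, 8115)) = Rational(39325833611, 795270)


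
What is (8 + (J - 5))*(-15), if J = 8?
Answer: -165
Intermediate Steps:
(8 + (J - 5))*(-15) = (8 + (8 - 5))*(-15) = (8 + 3)*(-15) = 11*(-15) = -165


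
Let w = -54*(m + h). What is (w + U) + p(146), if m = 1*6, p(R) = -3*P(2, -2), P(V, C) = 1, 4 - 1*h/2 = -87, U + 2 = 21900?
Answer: 11743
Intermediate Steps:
U = 21898 (U = -2 + 21900 = 21898)
h = 182 (h = 8 - 2*(-87) = 8 + 174 = 182)
p(R) = -3 (p(R) = -3*1 = -3)
m = 6
w = -10152 (w = -54*(6 + 182) = -54*188 = -10152)
(w + U) + p(146) = (-10152 + 21898) - 3 = 11746 - 3 = 11743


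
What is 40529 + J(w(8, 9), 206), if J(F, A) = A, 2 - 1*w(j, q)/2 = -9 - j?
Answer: 40735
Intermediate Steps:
w(j, q) = 22 + 2*j (w(j, q) = 4 - 2*(-9 - j) = 4 + (18 + 2*j) = 22 + 2*j)
40529 + J(w(8, 9), 206) = 40529 + 206 = 40735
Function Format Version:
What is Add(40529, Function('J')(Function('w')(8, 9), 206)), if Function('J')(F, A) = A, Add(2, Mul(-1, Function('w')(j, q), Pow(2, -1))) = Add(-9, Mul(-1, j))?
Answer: 40735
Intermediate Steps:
Function('w')(j, q) = Add(22, Mul(2, j)) (Function('w')(j, q) = Add(4, Mul(-2, Add(-9, Mul(-1, j)))) = Add(4, Add(18, Mul(2, j))) = Add(22, Mul(2, j)))
Add(40529, Function('J')(Function('w')(8, 9), 206)) = Add(40529, 206) = 40735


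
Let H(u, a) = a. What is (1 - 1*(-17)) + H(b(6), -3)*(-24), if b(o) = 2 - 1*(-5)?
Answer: 90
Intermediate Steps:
b(o) = 7 (b(o) = 2 + 5 = 7)
(1 - 1*(-17)) + H(b(6), -3)*(-24) = (1 - 1*(-17)) - 3*(-24) = (1 + 17) + 72 = 18 + 72 = 90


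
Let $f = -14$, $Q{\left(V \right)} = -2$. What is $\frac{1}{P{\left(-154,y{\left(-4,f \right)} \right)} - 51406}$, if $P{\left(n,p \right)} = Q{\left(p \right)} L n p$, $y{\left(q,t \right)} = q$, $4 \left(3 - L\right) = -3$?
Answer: $- \frac{1}{56026} \approx -1.7849 \cdot 10^{-5}$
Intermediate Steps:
$L = \frac{15}{4}$ ($L = 3 - - \frac{3}{4} = 3 + \frac{3}{4} = \frac{15}{4} \approx 3.75$)
$P{\left(n,p \right)} = - \frac{15 n p}{2}$ ($P{\left(n,p \right)} = \left(-2\right) \frac{15}{4} n p = - \frac{15 n p}{2}$)
$\frac{1}{P{\left(-154,y{\left(-4,f \right)} \right)} - 51406} = \frac{1}{\left(- \frac{15}{2}\right) \left(-154\right) \left(-4\right) - 51406} = \frac{1}{-4620 - 51406} = \frac{1}{-56026} = - \frac{1}{56026}$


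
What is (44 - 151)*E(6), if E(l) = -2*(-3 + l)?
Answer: 642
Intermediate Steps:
E(l) = 6 - 2*l
(44 - 151)*E(6) = (44 - 151)*(6 - 2*6) = -107*(6 - 12) = -107*(-6) = 642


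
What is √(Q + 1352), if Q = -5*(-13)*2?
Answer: √1482 ≈ 38.497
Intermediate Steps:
Q = 130 (Q = 65*2 = 130)
√(Q + 1352) = √(130 + 1352) = √1482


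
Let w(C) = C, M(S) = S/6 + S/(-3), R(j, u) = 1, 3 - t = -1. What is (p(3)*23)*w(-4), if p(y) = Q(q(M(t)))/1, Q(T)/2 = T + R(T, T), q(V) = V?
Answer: -184/3 ≈ -61.333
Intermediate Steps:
t = 4 (t = 3 - 1*(-1) = 3 + 1 = 4)
M(S) = -S/6 (M(S) = S*(1/6) + S*(-1/3) = S/6 - S/3 = -S/6)
Q(T) = 2 + 2*T (Q(T) = 2*(T + 1) = 2*(1 + T) = 2 + 2*T)
p(y) = 2/3 (p(y) = (2 + 2*(-1/6*4))/1 = (2 + 2*(-2/3))*1 = (2 - 4/3)*1 = (2/3)*1 = 2/3)
(p(3)*23)*w(-4) = ((2/3)*23)*(-4) = (46/3)*(-4) = -184/3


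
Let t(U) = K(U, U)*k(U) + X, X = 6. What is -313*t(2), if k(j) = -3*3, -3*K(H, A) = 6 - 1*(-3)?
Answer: -10329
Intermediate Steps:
K(H, A) = -3 (K(H, A) = -(6 - 1*(-3))/3 = -(6 + 3)/3 = -1/3*9 = -3)
k(j) = -9
t(U) = 33 (t(U) = -3*(-9) + 6 = 27 + 6 = 33)
-313*t(2) = -313*33 = -10329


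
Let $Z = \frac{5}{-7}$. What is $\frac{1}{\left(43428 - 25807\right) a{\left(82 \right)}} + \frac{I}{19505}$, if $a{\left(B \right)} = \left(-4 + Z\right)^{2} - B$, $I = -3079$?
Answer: $- \frac{158914023556}{1006690285045} \approx -0.15786$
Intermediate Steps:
$Z = - \frac{5}{7}$ ($Z = 5 \left(- \frac{1}{7}\right) = - \frac{5}{7} \approx -0.71429$)
$a{\left(B \right)} = \frac{1089}{49} - B$ ($a{\left(B \right)} = \left(-4 - \frac{5}{7}\right)^{2} - B = \left(- \frac{33}{7}\right)^{2} - B = \frac{1089}{49} - B$)
$\frac{1}{\left(43428 - 25807\right) a{\left(82 \right)}} + \frac{I}{19505} = \frac{1}{\left(43428 - 25807\right) \left(\frac{1089}{49} - 82\right)} - \frac{3079}{19505} = \frac{1}{17621 \left(\frac{1089}{49} - 82\right)} - \frac{3079}{19505} = \frac{1}{17621 \left(- \frac{2929}{49}\right)} - \frac{3079}{19505} = \frac{1}{17621} \left(- \frac{49}{2929}\right) - \frac{3079}{19505} = - \frac{49}{51611909} - \frac{3079}{19505} = - \frac{158914023556}{1006690285045}$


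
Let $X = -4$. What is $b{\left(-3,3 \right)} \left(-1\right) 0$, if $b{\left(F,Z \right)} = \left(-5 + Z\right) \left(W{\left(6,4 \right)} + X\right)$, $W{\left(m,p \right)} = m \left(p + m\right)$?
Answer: $0$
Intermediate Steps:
$W{\left(m,p \right)} = m \left(m + p\right)$
$b{\left(F,Z \right)} = -280 + 56 Z$ ($b{\left(F,Z \right)} = \left(-5 + Z\right) \left(6 \left(6 + 4\right) - 4\right) = \left(-5 + Z\right) \left(6 \cdot 10 - 4\right) = \left(-5 + Z\right) \left(60 - 4\right) = \left(-5 + Z\right) 56 = -280 + 56 Z$)
$b{\left(-3,3 \right)} \left(-1\right) 0 = \left(-280 + 56 \cdot 3\right) \left(-1\right) 0 = \left(-280 + 168\right) \left(-1\right) 0 = \left(-112\right) \left(-1\right) 0 = 112 \cdot 0 = 0$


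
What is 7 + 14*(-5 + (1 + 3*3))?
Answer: 77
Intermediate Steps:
7 + 14*(-5 + (1 + 3*3)) = 7 + 14*(-5 + (1 + 9)) = 7 + 14*(-5 + 10) = 7 + 14*5 = 7 + 70 = 77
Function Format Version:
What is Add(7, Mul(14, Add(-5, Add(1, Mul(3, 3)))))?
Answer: 77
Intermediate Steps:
Add(7, Mul(14, Add(-5, Add(1, Mul(3, 3))))) = Add(7, Mul(14, Add(-5, Add(1, 9)))) = Add(7, Mul(14, Add(-5, 10))) = Add(7, Mul(14, 5)) = Add(7, 70) = 77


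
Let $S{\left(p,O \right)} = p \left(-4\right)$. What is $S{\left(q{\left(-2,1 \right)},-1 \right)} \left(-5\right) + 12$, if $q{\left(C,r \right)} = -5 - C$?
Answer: $-48$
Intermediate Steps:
$S{\left(p,O \right)} = - 4 p$
$S{\left(q{\left(-2,1 \right)},-1 \right)} \left(-5\right) + 12 = - 4 \left(-5 - -2\right) \left(-5\right) + 12 = - 4 \left(-5 + 2\right) \left(-5\right) + 12 = \left(-4\right) \left(-3\right) \left(-5\right) + 12 = 12 \left(-5\right) + 12 = -60 + 12 = -48$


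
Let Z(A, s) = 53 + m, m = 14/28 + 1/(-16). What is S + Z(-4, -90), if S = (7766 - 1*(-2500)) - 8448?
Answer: 29943/16 ≈ 1871.4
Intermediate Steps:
m = 7/16 (m = 14*(1/28) + 1*(-1/16) = 1/2 - 1/16 = 7/16 ≈ 0.43750)
S = 1818 (S = (7766 + 2500) - 8448 = 10266 - 8448 = 1818)
Z(A, s) = 855/16 (Z(A, s) = 53 + 7/16 = 855/16)
S + Z(-4, -90) = 1818 + 855/16 = 29943/16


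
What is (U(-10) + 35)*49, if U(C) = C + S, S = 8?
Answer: 1617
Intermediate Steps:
U(C) = 8 + C (U(C) = C + 8 = 8 + C)
(U(-10) + 35)*49 = ((8 - 10) + 35)*49 = (-2 + 35)*49 = 33*49 = 1617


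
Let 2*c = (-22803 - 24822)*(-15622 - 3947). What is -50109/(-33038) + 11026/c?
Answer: 46700994929101/30790544622750 ≈ 1.5167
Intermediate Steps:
c = 931973625/2 (c = ((-22803 - 24822)*(-15622 - 3947))/2 = (-47625*(-19569))/2 = (1/2)*931973625 = 931973625/2 ≈ 4.6599e+8)
-50109/(-33038) + 11026/c = -50109/(-33038) + 11026/(931973625/2) = -50109*(-1/33038) + 11026*(2/931973625) = 50109/33038 + 22052/931973625 = 46700994929101/30790544622750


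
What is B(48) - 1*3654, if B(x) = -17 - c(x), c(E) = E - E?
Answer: -3671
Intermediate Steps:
c(E) = 0
B(x) = -17 (B(x) = -17 - 1*0 = -17 + 0 = -17)
B(48) - 1*3654 = -17 - 1*3654 = -17 - 3654 = -3671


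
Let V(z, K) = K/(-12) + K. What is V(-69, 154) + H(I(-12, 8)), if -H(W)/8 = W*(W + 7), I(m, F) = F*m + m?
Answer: -522737/6 ≈ -87123.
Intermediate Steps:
I(m, F) = m + F*m
V(z, K) = 11*K/12 (V(z, K) = K*(-1/12) + K = -K/12 + K = 11*K/12)
H(W) = -8*W*(7 + W) (H(W) = -8*W*(W + 7) = -8*W*(7 + W))
V(-69, 154) + H(I(-12, 8)) = (11/12)*154 - 8*(-12*(1 + 8))*(7 - 12*(1 + 8)) = 847/6 - 8*(-12*9)*(7 - 12*9) = 847/6 - 8*(-108)*(7 - 108) = 847/6 - 8*(-108)*(-101) = 847/6 - 87264 = -522737/6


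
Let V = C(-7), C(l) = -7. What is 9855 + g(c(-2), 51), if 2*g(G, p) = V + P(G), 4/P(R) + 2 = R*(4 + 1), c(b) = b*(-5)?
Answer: 236437/24 ≈ 9851.5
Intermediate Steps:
V = -7
c(b) = -5*b
P(R) = 4/(-2 + 5*R) (P(R) = 4/(-2 + R*(4 + 1)) = 4/(-2 + R*5) = 4/(-2 + 5*R))
g(G, p) = -7/2 + 2/(-2 + 5*G) (g(G, p) = (-7 + 4/(-2 + 5*G))/2 = -7/2 + 2/(-2 + 5*G))
9855 + g(c(-2), 51) = 9855 + (18 - (-175)*(-2))/(2*(-2 + 5*(-5*(-2)))) = 9855 + (18 - 35*10)/(2*(-2 + 5*10)) = 9855 + (18 - 350)/(2*(-2 + 50)) = 9855 + (½)*(-332)/48 = 9855 + (½)*(1/48)*(-332) = 9855 - 83/24 = 236437/24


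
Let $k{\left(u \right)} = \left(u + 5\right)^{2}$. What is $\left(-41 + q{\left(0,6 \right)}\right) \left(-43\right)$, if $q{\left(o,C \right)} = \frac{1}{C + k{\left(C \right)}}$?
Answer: $\frac{223858}{127} \approx 1762.7$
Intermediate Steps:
$k{\left(u \right)} = \left(5 + u\right)^{2}$
$q{\left(o,C \right)} = \frac{1}{C + \left(5 + C\right)^{2}}$
$\left(-41 + q{\left(0,6 \right)}\right) \left(-43\right) = \left(-41 + \frac{1}{6 + \left(5 + 6\right)^{2}}\right) \left(-43\right) = \left(-41 + \frac{1}{6 + 11^{2}}\right) \left(-43\right) = \left(-41 + \frac{1}{6 + 121}\right) \left(-43\right) = \left(-41 + \frac{1}{127}\right) \left(-43\right) = \left(- \frac{5206}{127}\right) \left(-43\right) = \frac{223858}{127}$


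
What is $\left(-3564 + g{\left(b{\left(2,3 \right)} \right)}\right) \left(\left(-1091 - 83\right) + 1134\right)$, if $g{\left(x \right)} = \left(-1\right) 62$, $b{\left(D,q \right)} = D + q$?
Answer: $145040$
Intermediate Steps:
$g{\left(x \right)} = -62$
$\left(-3564 + g{\left(b{\left(2,3 \right)} \right)}\right) \left(\left(-1091 - 83\right) + 1134\right) = \left(-3564 - 62\right) \left(\left(-1091 - 83\right) + 1134\right) = - 3626 \left(\left(-1091 - 83\right) + 1134\right) = - 3626 \left(-1174 + 1134\right) = \left(-3626\right) \left(-40\right) = 145040$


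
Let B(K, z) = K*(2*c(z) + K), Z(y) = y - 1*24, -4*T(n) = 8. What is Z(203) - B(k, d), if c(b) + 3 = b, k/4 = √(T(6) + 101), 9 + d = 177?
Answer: -1405 - 3960*√11 ≈ -14539.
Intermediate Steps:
T(n) = -2 (T(n) = -¼*8 = -2)
d = 168 (d = -9 + 177 = 168)
k = 12*√11 (k = 4*√(-2 + 101) = 4*√99 = 4*(3*√11) = 12*√11 ≈ 39.799)
c(b) = -3 + b
Z(y) = -24 + y (Z(y) = y - 24 = -24 + y)
B(K, z) = K*(-6 + K + 2*z) (B(K, z) = K*(2*(-3 + z) + K) = K*((-6 + 2*z) + K) = K*(-6 + K + 2*z))
Z(203) - B(k, d) = (-24 + 203) - 12*√11*(-6 + 12*√11 + 2*168) = 179 - 12*√11*(-6 + 12*√11 + 336) = 179 - 12*√11*(330 + 12*√11)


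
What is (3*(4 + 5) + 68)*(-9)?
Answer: -855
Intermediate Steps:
(3*(4 + 5) + 68)*(-9) = (3*9 + 68)*(-9) = (27 + 68)*(-9) = 95*(-9) = -855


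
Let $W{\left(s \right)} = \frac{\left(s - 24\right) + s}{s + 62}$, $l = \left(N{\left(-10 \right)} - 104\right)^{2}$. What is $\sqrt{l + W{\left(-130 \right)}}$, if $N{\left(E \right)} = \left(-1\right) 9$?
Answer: $\frac{2 \sqrt{922862}}{17} \approx 113.02$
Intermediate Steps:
$N{\left(E \right)} = -9$
$l = 12769$ ($l = \left(-9 - 104\right)^{2} = \left(-113\right)^{2} = 12769$)
$W{\left(s \right)} = \frac{-24 + 2 s}{62 + s}$ ($W{\left(s \right)} = \frac{\left(-24 + s\right) + s}{62 + s} = \frac{-24 + 2 s}{62 + s}$)
$\sqrt{l + W{\left(-130 \right)}} = \sqrt{12769 + \frac{2 \left(-12 - 130\right)}{62 - 130}} = \sqrt{12769 + 2 \frac{1}{-68} \left(-142\right)} = \sqrt{12769 + 2 \left(- \frac{1}{68}\right) \left(-142\right)} = \sqrt{12769 + \frac{71}{17}} = \sqrt{\frac{217144}{17}} = \frac{2 \sqrt{922862}}{17}$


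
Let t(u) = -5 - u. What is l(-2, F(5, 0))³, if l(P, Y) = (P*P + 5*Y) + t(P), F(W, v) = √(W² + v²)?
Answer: 17576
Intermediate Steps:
l(P, Y) = -5 + P² - P + 5*Y (l(P, Y) = (P*P + 5*Y) + (-5 - P) = (P² + 5*Y) + (-5 - P) = -5 + P² - P + 5*Y)
l(-2, F(5, 0))³ = (-5 + (-2)² - 1*(-2) + 5*√(5² + 0²))³ = (-5 + 4 + 2 + 5*√(25 + 0))³ = (-5 + 4 + 2 + 5*√25)³ = (-5 + 4 + 2 + 5*5)³ = (-5 + 4 + 2 + 25)³ = 26³ = 17576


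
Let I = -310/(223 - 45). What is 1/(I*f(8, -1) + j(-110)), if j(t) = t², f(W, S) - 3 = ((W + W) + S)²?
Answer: 89/1041560 ≈ 8.5449e-5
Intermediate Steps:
I = -155/89 (I = -310/178 = -310*1/178 = -155/89 ≈ -1.7416)
f(W, S) = 3 + (S + 2*W)² (f(W, S) = 3 + ((W + W) + S)² = 3 + (2*W + S)² = 3 + (S + 2*W)²)
1/(I*f(8, -1) + j(-110)) = 1/(-155*(3 + (-1 + 2*8)²)/89 + (-110)²) = 1/(-155*(3 + (-1 + 16)²)/89 + 12100) = 1/(-155*(3 + 15²)/89 + 12100) = 1/(-155*(3 + 225)/89 + 12100) = 1/(-155/89*228 + 12100) = 1/(-35340/89 + 12100) = 1/(1041560/89) = 89/1041560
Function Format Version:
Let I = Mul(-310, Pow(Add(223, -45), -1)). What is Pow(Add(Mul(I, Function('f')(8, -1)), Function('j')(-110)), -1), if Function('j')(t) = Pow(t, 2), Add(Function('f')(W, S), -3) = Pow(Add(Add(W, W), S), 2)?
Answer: Rational(89, 1041560) ≈ 8.5449e-5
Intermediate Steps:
I = Rational(-155, 89) (I = Mul(-310, Pow(178, -1)) = Mul(-310, Rational(1, 178)) = Rational(-155, 89) ≈ -1.7416)
Function('f')(W, S) = Add(3, Pow(Add(S, Mul(2, W)), 2)) (Function('f')(W, S) = Add(3, Pow(Add(Add(W, W), S), 2)) = Add(3, Pow(Add(Mul(2, W), S), 2)) = Add(3, Pow(Add(S, Mul(2, W)), 2)))
Pow(Add(Mul(I, Function('f')(8, -1)), Function('j')(-110)), -1) = Pow(Add(Mul(Rational(-155, 89), Add(3, Pow(Add(-1, Mul(2, 8)), 2))), Pow(-110, 2)), -1) = Pow(Add(Mul(Rational(-155, 89), Add(3, Pow(Add(-1, 16), 2))), 12100), -1) = Pow(Add(Mul(Rational(-155, 89), Add(3, Pow(15, 2))), 12100), -1) = Pow(Add(Mul(Rational(-155, 89), Add(3, 225)), 12100), -1) = Pow(Add(Mul(Rational(-155, 89), 228), 12100), -1) = Pow(Add(Rational(-35340, 89), 12100), -1) = Pow(Rational(1041560, 89), -1) = Rational(89, 1041560)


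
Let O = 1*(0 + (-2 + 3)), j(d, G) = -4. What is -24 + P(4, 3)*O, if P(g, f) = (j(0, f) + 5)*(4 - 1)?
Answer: -21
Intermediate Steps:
P(g, f) = 3 (P(g, f) = (-4 + 5)*(4 - 1) = 1*3 = 3)
O = 1 (O = 1*(0 + 1) = 1*1 = 1)
-24 + P(4, 3)*O = -24 + 3*1 = -24 + 3 = -21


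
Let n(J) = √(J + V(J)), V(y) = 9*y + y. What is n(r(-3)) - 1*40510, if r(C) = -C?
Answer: -40510 + √33 ≈ -40504.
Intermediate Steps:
V(y) = 10*y
n(J) = √11*√J (n(J) = √(J + 10*J) = √(11*J) = √11*√J)
n(r(-3)) - 1*40510 = √11*√(-1*(-3)) - 1*40510 = √11*√3 - 40510 = √33 - 40510 = -40510 + √33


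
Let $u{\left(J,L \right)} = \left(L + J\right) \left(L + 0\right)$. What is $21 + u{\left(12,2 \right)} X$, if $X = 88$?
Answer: $2485$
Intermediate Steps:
$u{\left(J,L \right)} = L \left(J + L\right)$ ($u{\left(J,L \right)} = \left(J + L\right) L = L \left(J + L\right)$)
$21 + u{\left(12,2 \right)} X = 21 + 2 \left(12 + 2\right) 88 = 21 + 2 \cdot 14 \cdot 88 = 21 + 28 \cdot 88 = 21 + 2464 = 2485$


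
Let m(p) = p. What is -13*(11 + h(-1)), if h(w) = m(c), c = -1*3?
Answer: -104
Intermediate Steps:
c = -3
h(w) = -3
-13*(11 + h(-1)) = -13*(11 - 3) = -13*8 = -1*104 = -104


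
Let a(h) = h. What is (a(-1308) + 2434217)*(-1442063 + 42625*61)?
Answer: 2817459462358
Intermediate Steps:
(a(-1308) + 2434217)*(-1442063 + 42625*61) = (-1308 + 2434217)*(-1442063 + 42625*61) = 2432909*(-1442063 + 2600125) = 2432909*1158062 = 2817459462358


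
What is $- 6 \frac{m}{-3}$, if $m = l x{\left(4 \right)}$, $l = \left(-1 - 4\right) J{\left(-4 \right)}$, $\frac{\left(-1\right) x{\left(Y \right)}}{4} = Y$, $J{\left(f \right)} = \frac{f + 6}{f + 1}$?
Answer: $- \frac{320}{3} \approx -106.67$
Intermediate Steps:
$J{\left(f \right)} = \frac{6 + f}{1 + f}$
$x{\left(Y \right)} = - 4 Y$
$l = \frac{10}{3}$ ($l = \left(-1 - 4\right) \frac{6 - 4}{1 - 4} = - 5 \frac{1}{-3} \cdot 2 = - 5 \left(\left(- \frac{1}{3}\right) 2\right) = \left(-5\right) \left(- \frac{2}{3}\right) = \frac{10}{3} \approx 3.3333$)
$m = - \frac{160}{3}$ ($m = \frac{10 \left(\left(-4\right) 4\right)}{3} = \frac{10}{3} \left(-16\right) = - \frac{160}{3} \approx -53.333$)
$- 6 \frac{m}{-3} = - 6 \frac{1}{-3} \left(- \frac{160}{3}\right) = - 6 \left(\left(- \frac{1}{3}\right) \left(- \frac{160}{3}\right)\right) = \left(-6\right) \frac{160}{9} = - \frac{320}{3}$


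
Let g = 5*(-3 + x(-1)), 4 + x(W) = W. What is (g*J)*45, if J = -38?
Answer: 68400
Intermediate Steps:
x(W) = -4 + W
g = -40 (g = 5*(-3 + (-4 - 1)) = 5*(-3 - 5) = 5*(-8) = -40)
(g*J)*45 = -40*(-38)*45 = 1520*45 = 68400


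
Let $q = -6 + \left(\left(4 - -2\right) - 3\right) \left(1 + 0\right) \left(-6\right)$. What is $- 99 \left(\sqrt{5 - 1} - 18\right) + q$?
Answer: $1560$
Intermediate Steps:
$q = -24$ ($q = -6 + \left(\left(4 + 2\right) - 3\right) 1 \left(-6\right) = -6 + \left(6 - 3\right) 1 \left(-6\right) = -6 + 3 \cdot 1 \left(-6\right) = -6 + 3 \left(-6\right) = -6 - 18 = -24$)
$- 99 \left(\sqrt{5 - 1} - 18\right) + q = - 99 \left(\sqrt{5 - 1} - 18\right) - 24 = - 99 \left(\sqrt{4} - 18\right) - 24 = - 99 \left(2 - 18\right) - 24 = \left(-99\right) \left(-16\right) - 24 = 1584 - 24 = 1560$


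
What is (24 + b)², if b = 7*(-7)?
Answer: 625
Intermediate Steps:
b = -49
(24 + b)² = (24 - 49)² = (-25)² = 625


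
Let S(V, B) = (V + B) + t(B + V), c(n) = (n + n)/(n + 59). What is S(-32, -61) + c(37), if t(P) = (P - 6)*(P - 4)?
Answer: 456517/48 ≈ 9510.8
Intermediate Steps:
c(n) = 2*n/(59 + n) (c(n) = (2*n)/(59 + n) = 2*n/(59 + n))
t(P) = (-6 + P)*(-4 + P)
S(V, B) = 24 + (B + V)**2 - 9*B - 9*V (S(V, B) = (V + B) + (24 + (B + V)**2 - 10*(B + V)) = (B + V) + (24 + (B + V)**2 + (-10*B - 10*V)) = (B + V) + (24 + (B + V)**2 - 10*B - 10*V) = 24 + (B + V)**2 - 9*B - 9*V)
S(-32, -61) + c(37) = (24 + (-61 - 32)**2 - 9*(-61) - 9*(-32)) + 2*37/(59 + 37) = (24 + (-93)**2 + 549 + 288) + 2*37/96 = (24 + 8649 + 549 + 288) + 2*37*(1/96) = 9510 + 37/48 = 456517/48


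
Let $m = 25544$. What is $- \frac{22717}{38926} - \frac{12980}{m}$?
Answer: $- \frac{67846408}{62145359} \approx -1.0917$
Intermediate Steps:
$- \frac{22717}{38926} - \frac{12980}{m} = - \frac{22717}{38926} - \frac{12980}{25544} = \left(-22717\right) \frac{1}{38926} - \frac{3245}{6386} = - \frac{22717}{38926} - \frac{3245}{6386} = - \frac{67846408}{62145359}$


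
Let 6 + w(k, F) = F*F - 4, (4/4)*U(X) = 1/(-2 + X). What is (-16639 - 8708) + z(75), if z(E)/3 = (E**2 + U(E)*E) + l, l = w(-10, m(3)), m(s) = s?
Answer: -618450/73 ≈ -8471.9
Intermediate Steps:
U(X) = 1/(-2 + X)
w(k, F) = -10 + F**2 (w(k, F) = -6 + (F*F - 4) = -6 + (F**2 - 4) = -6 + (-4 + F**2) = -10 + F**2)
l = -1 (l = -10 + 3**2 = -10 + 9 = -1)
z(E) = -3 + 3*E**2 + 3*E/(-2 + E) (z(E) = 3*((E**2 + E/(-2 + E)) - 1) = 3*(-1 + E**2 + E/(-2 + E)) = -3 + 3*E**2 + 3*E/(-2 + E))
(-16639 - 8708) + z(75) = (-16639 - 8708) + 3*(2 + 75**3 - 2*75**2)/(-2 + 75) = -25347 + 3*(2 + 421875 - 2*5625)/73 = -25347 + 3*(1/73)*(2 + 421875 - 11250) = -25347 + 3*(1/73)*410627 = -25347 + 1231881/73 = -618450/73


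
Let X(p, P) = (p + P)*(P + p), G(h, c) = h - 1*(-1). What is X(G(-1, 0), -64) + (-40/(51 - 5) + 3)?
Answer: 94257/23 ≈ 4098.1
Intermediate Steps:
G(h, c) = 1 + h (G(h, c) = h + 1 = 1 + h)
X(p, P) = (P + p)² (X(p, P) = (P + p)*(P + p) = (P + p)²)
X(G(-1, 0), -64) + (-40/(51 - 5) + 3) = (-64 + (1 - 1))² + (-40/(51 - 5) + 3) = (-64 + 0)² + (-40/46 + 3) = (-64)² + ((1/46)*(-40) + 3) = 4096 + (-20/23 + 3) = 4096 + 49/23 = 94257/23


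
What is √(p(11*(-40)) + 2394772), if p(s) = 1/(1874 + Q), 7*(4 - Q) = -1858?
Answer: √1113865931945/682 ≈ 1547.5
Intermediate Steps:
Q = 1886/7 (Q = 4 - ⅐*(-1858) = 4 + 1858/7 = 1886/7 ≈ 269.43)
p(s) = 7/15004 (p(s) = 1/(1874 + 1886/7) = 1/(15004/7) = 7/15004)
√(p(11*(-40)) + 2394772) = √(7/15004 + 2394772) = √(35931159095/15004) = √1113865931945/682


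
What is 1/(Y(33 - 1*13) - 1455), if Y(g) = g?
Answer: -1/1435 ≈ -0.00069686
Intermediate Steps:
1/(Y(33 - 1*13) - 1455) = 1/((33 - 1*13) - 1455) = 1/((33 - 13) - 1455) = 1/(20 - 1455) = 1/(-1435) = -1/1435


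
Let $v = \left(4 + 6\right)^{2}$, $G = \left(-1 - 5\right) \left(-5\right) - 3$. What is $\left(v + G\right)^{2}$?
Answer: $16129$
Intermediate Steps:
$G = 27$ ($G = \left(-6\right) \left(-5\right) - 3 = 30 - 3 = 27$)
$v = 100$ ($v = 10^{2} = 100$)
$\left(v + G\right)^{2} = \left(100 + 27\right)^{2} = 127^{2} = 16129$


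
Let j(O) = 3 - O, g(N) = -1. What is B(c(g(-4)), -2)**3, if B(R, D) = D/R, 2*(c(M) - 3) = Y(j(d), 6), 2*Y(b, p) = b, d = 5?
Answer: -64/125 ≈ -0.51200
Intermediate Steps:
Y(b, p) = b/2
c(M) = 5/2 (c(M) = 3 + ((3 - 1*5)/2)/2 = 3 + ((3 - 5)/2)/2 = 3 + ((1/2)*(-2))/2 = 3 + (1/2)*(-1) = 3 - 1/2 = 5/2)
B(c(g(-4)), -2)**3 = (-2/5/2)**3 = (-2*2/5)**3 = (-4/5)**3 = -64/125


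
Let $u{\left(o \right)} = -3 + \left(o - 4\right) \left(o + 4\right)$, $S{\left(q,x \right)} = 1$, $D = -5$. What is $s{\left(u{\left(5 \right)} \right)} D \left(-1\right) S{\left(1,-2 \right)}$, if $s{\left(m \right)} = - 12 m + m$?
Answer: $-330$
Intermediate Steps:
$u{\left(o \right)} = -3 + \left(-4 + o\right) \left(4 + o\right)$
$s{\left(m \right)} = - 11 m$
$s{\left(u{\left(5 \right)} \right)} D \left(-1\right) S{\left(1,-2 \right)} = - 11 \left(-19 + 5^{2}\right) \left(-5\right) \left(-1\right) 1 = - 11 \left(-19 + 25\right) 5 \cdot 1 = \left(-11\right) 6 \cdot 5 = \left(-66\right) 5 = -330$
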